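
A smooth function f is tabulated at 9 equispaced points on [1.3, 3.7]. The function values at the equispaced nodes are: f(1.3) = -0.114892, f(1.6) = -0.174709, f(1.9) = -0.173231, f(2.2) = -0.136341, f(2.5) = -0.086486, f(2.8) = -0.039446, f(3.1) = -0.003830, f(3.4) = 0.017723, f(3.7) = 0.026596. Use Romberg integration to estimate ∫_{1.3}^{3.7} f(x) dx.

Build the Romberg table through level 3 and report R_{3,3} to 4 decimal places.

R_{0,0} (trapezoid, 1 panel, h=2.4000): -0.105955
R_{1,0} (trapezoid, 2 panels, h=1.2000): -0.156761
R_{2,0} (trapezoid, 4 panels, h=0.6000): -0.184617
R_{3,0} (trapezoid, 8 panels, h=0.3000): -0.192140
R_{1,1} = -0.156761 + (-0.156761 − (-0.105955))/3 = -0.173696
R_{2,1} = -0.184617 + (-0.184617 − (-0.156761))/3 = -0.193902
R_{3,1} = -0.192140 + (-0.192140 − (-0.184617))/3 = -0.194648
R_{2,2} = -0.193902 + (-0.193902 − (-0.173696))/15 = -0.195249
R_{3,2} = -0.194648 + (-0.194648 − (-0.193902))/15 = -0.194698
R_{3,3} = -0.194698 + (-0.194698 − (-0.195249))/63 = -0.194689

-0.1947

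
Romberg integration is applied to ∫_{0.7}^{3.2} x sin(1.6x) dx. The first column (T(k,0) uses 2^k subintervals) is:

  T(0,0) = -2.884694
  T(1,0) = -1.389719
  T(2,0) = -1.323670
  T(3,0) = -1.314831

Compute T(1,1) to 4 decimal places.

Richardson extrapolation on the trapezoidal column (denominator 4−1=3):
T(1,1) = -1.389719 + (-1.389719 − (-2.884694))/3 = -0.891394
(Column j=1 coincides with Simpson's rule on the same nodes.)

-0.8914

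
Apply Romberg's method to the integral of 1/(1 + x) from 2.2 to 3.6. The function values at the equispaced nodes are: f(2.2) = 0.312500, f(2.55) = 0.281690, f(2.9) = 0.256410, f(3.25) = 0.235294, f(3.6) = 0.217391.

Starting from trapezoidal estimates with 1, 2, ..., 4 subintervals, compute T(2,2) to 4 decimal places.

0.3629

T(0,0) (trapezoid, 1 panel, h=1.4000): 0.370924
T(1,0) (trapezoid, 2 panels, h=0.7000): 0.364949
T(2,0) (trapezoid, 4 panels, h=0.3500): 0.363419
T(1,1) = 0.364949 + (0.364949 − 0.370924)/3 = 0.362957
T(2,1) = 0.363419 + (0.363419 − 0.364949)/3 = 0.362909
T(2,2) = 0.362909 + (0.362909 − 0.362957)/15 = 0.362906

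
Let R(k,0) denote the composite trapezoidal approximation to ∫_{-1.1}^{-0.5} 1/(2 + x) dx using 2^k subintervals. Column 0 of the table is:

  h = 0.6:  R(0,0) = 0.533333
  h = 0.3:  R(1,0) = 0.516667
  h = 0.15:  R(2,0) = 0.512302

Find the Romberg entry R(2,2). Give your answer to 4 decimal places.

0.5108

R(1,1) = 0.516667 + (0.516667 − 0.533333)/3 = 0.511112
R(2,1) = (4·0.512302 − 0.516667) / 3 = 0.510847
R(2,2) = 0.510847 + (0.510847 − 0.511112)/15 = 0.510829
(Column j=1 coincides with Simpson's rule on the same nodes.)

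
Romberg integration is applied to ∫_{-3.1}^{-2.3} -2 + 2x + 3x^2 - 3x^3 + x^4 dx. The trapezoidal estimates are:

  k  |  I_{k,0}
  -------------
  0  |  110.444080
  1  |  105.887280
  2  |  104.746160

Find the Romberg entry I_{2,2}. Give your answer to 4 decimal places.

104.3656

I_{1,1} = 105.887280 + (105.887280 − 110.444080)/3 = 104.368347
I_{2,1} = 104.746160 + (104.746160 − 105.887280)/3 = 104.365787
I_{2,2} = 104.365787 + (104.365787 − 104.368347)/15 = 104.365616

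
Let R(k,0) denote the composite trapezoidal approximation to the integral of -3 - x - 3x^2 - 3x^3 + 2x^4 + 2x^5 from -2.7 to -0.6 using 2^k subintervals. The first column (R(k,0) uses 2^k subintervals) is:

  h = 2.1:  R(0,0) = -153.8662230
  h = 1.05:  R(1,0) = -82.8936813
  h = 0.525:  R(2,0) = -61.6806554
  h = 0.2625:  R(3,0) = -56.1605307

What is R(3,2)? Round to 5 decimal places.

R(2,1) = -61.6806554 + (-61.6806554 − (-82.8936813))/3 = -54.6096468
R(3,1) = -56.1605307 + (-56.1605307 − (-61.6806554))/3 = -54.3204891
R(3,2) = -54.3204891 + (-54.3204891 − (-54.6096468))/15 = -54.3012119

-54.30121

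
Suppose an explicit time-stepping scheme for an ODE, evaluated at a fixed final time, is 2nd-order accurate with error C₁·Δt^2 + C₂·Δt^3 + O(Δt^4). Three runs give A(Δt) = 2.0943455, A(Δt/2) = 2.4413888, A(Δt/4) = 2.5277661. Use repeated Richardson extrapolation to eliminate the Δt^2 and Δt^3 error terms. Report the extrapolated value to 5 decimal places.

2.55649

First eliminate the Δt^2 term (factor 2^2 = 4):
  B₁ = (4·2.4413888 − 2.0943455)/3 = 2.5570699
  B₂ = (4·2.5277661 − 2.4413888)/3 = 2.5565585
Then eliminate the Δt^3 term (factor 2^3 = 8):
  (8·2.5565585 − 2.5570699)/7 = 2.5564854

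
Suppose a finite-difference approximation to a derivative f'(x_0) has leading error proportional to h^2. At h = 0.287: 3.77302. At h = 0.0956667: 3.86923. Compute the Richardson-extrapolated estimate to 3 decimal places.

3.881

The leading error scales as h^2; refining by a factor of 3 reduces it by 3^2 = 9.
Extrapolated value = (9·A(h/3) − A(h)) / (9 − 1)
= (9·3.86923 − 3.77302) / 8
= 31.05005 / 8 = 3.88126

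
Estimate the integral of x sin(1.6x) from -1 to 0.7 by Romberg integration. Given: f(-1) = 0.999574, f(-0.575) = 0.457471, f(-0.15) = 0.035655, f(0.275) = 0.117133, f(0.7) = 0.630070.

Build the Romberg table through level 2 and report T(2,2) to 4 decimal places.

T(0,0) (trapezoid, 1 panel, h=1.7000): 1.385197
T(1,0) (trapezoid, 2 panels, h=0.8500): 0.722905
T(2,0) (trapezoid, 4 panels, h=0.4250): 0.605659
T(1,1) = 0.722905 + (0.722905 − 1.385197)/3 = 0.502141
T(2,1) = 0.605659 + (0.605659 − 0.722905)/3 = 0.566577
T(2,2) = 0.566577 + (0.566577 − 0.502141)/15 = 0.570873

0.5709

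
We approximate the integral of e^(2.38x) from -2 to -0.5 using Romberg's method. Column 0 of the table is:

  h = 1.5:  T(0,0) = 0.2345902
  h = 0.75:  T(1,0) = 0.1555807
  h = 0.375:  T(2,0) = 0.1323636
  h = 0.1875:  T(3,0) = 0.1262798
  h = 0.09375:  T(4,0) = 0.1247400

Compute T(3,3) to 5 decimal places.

0.12423

Richardson extrapolation on the trapezoidal column (denominator 4−1=3):
T(1,1) = 0.1555807 + (0.1555807 − 0.2345902)/3 = 0.1292442
T(2,1) = 0.1323636 + (0.1323636 − 0.1555807)/3 = 0.1246246
T(3,1) = (4·0.1262798 − 0.1323636) / 3 = 0.1242519
T(2,2) = 0.1246246 + (0.1246246 − 0.1292442)/15 = 0.1243166
T(3,2) = 0.1242519 + (0.1242519 − 0.1246246)/15 = 0.1242271
T(3,3) = (64·0.1242271 − 0.1243166) / 63 = 0.1242257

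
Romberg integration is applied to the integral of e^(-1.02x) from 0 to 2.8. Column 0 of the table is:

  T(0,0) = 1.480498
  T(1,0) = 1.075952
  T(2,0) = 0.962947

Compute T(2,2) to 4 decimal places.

0.9242

T(1,1) = (4·1.075952 − 1.480498) / 3 = 0.941103
T(2,1) = (4·0.962947 − 1.075952) / 3 = 0.925279
T(2,2) = (16·0.925279 − 0.941103) / 15 = 0.924224
(Column j=1 coincides with Simpson's rule on the same nodes.)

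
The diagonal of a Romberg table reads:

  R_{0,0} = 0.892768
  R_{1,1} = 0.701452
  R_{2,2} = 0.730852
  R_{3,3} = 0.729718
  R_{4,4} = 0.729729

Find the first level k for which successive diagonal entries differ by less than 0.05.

k = 2

|R_{1,1} − R_{0,0}| = 0.191316 ≥ 0.05
|R_{2,2} − R_{1,1}| = 0.029400 < 0.05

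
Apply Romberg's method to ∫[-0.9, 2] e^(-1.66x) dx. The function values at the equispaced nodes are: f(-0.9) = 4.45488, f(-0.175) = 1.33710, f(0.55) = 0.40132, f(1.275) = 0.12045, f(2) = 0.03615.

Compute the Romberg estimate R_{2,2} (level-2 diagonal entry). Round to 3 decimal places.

2.671

R_{0,0} (trapezoid, 1 panel, h=2.9000): 6.51199
R_{1,0} (trapezoid, 2 panels, h=1.4500): 3.83791
R_{2,0} (trapezoid, 4 panels, h=0.7250): 2.97568
R_{1,1} = 3.83791 + (3.83791 − 6.51199)/3 = 2.94655
R_{2,1} = 2.97568 + (2.97568 − 3.83791)/3 = 2.68827
R_{2,2} = 2.68827 + (2.68827 − 2.94655)/15 = 2.67105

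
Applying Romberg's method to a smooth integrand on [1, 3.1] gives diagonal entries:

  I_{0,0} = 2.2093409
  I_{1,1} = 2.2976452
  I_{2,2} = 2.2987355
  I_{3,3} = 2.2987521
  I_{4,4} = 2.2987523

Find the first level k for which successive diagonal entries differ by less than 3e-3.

|I_{1,1} − I_{0,0}| = 0.0883043 ≥ 3e-3
|I_{2,2} − I_{1,1}| = 0.0010903 < 3e-3

k = 2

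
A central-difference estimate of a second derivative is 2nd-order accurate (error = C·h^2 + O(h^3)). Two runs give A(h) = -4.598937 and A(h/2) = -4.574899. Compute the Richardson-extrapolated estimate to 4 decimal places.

-4.5669

The leading error scales as h^2; refining by a factor of 2 reduces it by 2^2 = 4.
Extrapolated value = (4·A(h/2) − A(h)) / (4 − 1)
= (4·(-4.574899) − (-4.598937)) / 3
= -13.700659 / 3 = -4.566886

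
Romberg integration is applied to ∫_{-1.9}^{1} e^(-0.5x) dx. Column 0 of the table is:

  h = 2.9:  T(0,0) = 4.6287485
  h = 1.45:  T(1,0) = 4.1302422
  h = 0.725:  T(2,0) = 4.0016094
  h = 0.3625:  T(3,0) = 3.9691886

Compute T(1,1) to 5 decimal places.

T(1,1) = 4.1302422 + (4.1302422 − 4.6287485)/3 = 3.9640734

3.96407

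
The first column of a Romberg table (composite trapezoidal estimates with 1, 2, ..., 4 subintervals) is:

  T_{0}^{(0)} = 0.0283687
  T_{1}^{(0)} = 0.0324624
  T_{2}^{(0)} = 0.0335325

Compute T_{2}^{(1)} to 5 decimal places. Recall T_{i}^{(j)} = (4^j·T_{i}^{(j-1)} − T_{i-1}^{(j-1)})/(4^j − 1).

Richardson extrapolation on the trapezoidal column (denominator 4−1=3):
T_{2}^{(1)} = (4·0.0335325 − 0.0324624) / 3 = 0.0338892
(Column j=1 coincides with Simpson's rule on the same nodes.)

0.03389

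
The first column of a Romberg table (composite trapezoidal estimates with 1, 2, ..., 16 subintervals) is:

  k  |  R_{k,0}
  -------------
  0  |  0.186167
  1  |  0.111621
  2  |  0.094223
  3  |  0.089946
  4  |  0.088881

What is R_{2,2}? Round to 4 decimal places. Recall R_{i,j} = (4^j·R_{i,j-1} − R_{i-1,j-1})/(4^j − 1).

0.0885

Richardson extrapolation on the trapezoidal column (denominator 4−1=3):
R_{1,1} = 0.111621 + (0.111621 − 0.186167)/3 = 0.086772
R_{2,1} = (4·0.094223 − 0.111621) / 3 = 0.088424
R_{2,2} = (16·0.088424 − 0.086772) / 15 = 0.088534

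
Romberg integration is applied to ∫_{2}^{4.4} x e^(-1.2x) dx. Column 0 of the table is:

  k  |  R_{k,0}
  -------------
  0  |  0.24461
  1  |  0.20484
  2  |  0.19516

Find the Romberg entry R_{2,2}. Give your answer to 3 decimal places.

0.192

R_{1,1} = (4·0.20484 − 0.24461) / 3 = 0.19158
R_{2,1} = 0.19516 + (0.19516 − 0.20484)/3 = 0.19193
R_{2,2} = (16·0.19193 − 0.19158) / 15 = 0.19195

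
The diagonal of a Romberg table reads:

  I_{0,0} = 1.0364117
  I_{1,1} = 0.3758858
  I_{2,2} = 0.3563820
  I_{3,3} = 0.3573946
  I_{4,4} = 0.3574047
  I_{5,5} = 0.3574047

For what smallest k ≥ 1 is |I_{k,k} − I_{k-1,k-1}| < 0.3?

|I_{1,1} − I_{0,0}| = 0.6605259 ≥ 0.3
|I_{2,2} − I_{1,1}| = 0.0195038 < 0.3

k = 2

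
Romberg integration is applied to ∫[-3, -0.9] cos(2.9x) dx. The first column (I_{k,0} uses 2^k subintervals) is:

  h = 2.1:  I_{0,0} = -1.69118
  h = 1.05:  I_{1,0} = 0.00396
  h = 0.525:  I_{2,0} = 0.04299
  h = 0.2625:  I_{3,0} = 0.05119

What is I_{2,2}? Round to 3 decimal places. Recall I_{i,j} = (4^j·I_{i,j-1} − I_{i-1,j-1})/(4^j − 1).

0.022

I_{1,1} = (4·0.00396 − (-1.69118)) / 3 = 0.56901
I_{2,1} = (4·0.04299 − 0.00396) / 3 = 0.05600
I_{2,2} = (16·0.05600 − 0.56901) / 15 = 0.02180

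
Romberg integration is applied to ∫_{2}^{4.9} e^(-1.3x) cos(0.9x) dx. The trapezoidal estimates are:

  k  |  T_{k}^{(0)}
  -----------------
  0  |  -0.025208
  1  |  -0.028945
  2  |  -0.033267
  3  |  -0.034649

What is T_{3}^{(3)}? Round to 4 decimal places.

-0.0351

Richardson extrapolation on the trapezoidal column (denominator 4−1=3):
T_{1}^{(1)} = -0.028945 + (-0.028945 − (-0.025208))/3 = -0.030191
T_{2}^{(1)} = -0.033267 + (-0.033267 − (-0.028945))/3 = -0.034708
T_{3}^{(1)} = (4·(-0.034649) − (-0.033267)) / 3 = -0.035110
T_{2}^{(2)} = -0.034708 + (-0.034708 − (-0.030191))/15 = -0.035009
T_{3}^{(2)} = (16·(-0.035110) − (-0.034708)) / 15 = -0.035137
T_{3}^{(3)} = -0.035137 + (-0.035137 − (-0.035009))/63 = -0.035139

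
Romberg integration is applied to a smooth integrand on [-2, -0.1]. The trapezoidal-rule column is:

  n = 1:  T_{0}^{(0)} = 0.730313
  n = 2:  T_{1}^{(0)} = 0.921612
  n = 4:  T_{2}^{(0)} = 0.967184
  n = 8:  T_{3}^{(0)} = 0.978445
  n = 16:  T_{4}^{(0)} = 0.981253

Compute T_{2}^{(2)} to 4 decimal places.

T_{1}^{(1)} = 0.921612 + (0.921612 − 0.730313)/3 = 0.985378
T_{2}^{(1)} = (4·0.967184 − 0.921612) / 3 = 0.982375
T_{2}^{(2)} = (16·0.982375 − 0.985378) / 15 = 0.982175
(Column j=1 coincides with Simpson's rule on the same nodes.)

0.9822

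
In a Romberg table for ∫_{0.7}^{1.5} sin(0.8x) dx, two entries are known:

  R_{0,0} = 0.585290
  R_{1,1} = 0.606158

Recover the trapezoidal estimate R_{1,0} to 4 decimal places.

0.6009

From R_{1,1} = (4·R_{1,0} − R_{0,0})/3, solve for R_{1,0}:
4·R_{1,0} = 3·0.606158 + 0.585290 = 2.403764
R_{1,0} = 0.600941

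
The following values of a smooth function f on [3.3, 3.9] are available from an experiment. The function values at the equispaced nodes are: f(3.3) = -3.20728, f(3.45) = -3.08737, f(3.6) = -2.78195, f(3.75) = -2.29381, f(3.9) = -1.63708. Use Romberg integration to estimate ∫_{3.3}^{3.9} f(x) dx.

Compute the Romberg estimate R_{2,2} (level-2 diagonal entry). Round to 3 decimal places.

R_{0,0} (trapezoid, 1 panel, h=0.6000): -1.45331
R_{1,0} (trapezoid, 2 panels, h=0.3000): -1.56124
R_{2,0} (trapezoid, 4 panels, h=0.1500): -1.58780
R_{1,1} = -1.56124 + (-1.56124 − (-1.45331))/3 = -1.59722
R_{2,1} = -1.58780 + (-1.58780 − (-1.56124))/3 = -1.59665
R_{2,2} = -1.59665 + (-1.59665 − (-1.59722))/15 = -1.59661

-1.597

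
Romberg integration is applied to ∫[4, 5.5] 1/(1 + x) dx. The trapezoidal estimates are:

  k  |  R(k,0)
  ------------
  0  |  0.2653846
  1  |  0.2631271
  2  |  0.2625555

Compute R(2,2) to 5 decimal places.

R(1,1) = 0.2631271 + (0.2631271 − 0.2653846)/3 = 0.2623746
R(2,1) = (4·0.2625555 − 0.2631271) / 3 = 0.2623650
R(2,2) = 0.2623650 + (0.2623650 − 0.2623746)/15 = 0.2623644

0.26236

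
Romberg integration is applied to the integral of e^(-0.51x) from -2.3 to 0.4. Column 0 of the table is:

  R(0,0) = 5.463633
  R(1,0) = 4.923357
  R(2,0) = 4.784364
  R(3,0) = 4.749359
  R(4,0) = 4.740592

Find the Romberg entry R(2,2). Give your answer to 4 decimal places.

R(1,1) = 4.923357 + (4.923357 − 5.463633)/3 = 4.743265
R(2,1) = (4·4.784364 − 4.923357) / 3 = 4.738033
R(2,2) = 4.738033 + (4.738033 − 4.743265)/15 = 4.737684

4.7377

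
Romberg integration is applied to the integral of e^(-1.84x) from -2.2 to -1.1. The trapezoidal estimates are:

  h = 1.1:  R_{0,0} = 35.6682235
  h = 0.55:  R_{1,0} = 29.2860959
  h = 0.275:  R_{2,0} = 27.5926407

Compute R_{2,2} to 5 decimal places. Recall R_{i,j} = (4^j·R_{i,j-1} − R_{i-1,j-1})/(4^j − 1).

27.01945

Richardson extrapolation on the trapezoidal column (denominator 4−1=3):
R_{1,1} = (4·29.2860959 − 35.6682235) / 3 = 27.1587200
R_{2,1} = (4·27.5926407 − 29.2860959) / 3 = 27.0281556
R_{2,2} = (16·27.0281556 − 27.1587200) / 15 = 27.0194513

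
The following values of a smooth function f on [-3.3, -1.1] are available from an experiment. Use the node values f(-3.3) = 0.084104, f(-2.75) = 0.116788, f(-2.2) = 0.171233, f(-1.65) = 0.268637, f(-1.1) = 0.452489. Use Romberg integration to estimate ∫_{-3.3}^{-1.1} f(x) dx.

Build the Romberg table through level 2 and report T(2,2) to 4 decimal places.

T(0,0) (trapezoid, 1 panel, h=2.2000): 0.590252
T(1,0) (trapezoid, 2 panels, h=1.1000): 0.483482
T(2,0) (trapezoid, 4 panels, h=0.5500): 0.453725
T(1,1) = 0.483482 + (0.483482 − 0.590252)/3 = 0.447892
T(2,1) = 0.453725 + (0.453725 − 0.483482)/3 = 0.443806
T(2,2) = 0.443806 + (0.443806 − 0.447892)/15 = 0.443534

0.4435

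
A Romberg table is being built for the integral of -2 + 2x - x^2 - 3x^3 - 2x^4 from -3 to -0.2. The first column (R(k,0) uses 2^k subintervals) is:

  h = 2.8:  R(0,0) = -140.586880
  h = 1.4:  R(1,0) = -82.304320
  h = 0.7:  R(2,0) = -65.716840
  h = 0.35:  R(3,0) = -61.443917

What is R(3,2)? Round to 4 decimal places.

Richardson extrapolation on the trapezoidal column (denominator 4−1=3):
R(2,1) = (4·(-65.716840) − (-82.304320)) / 3 = -60.187680
R(3,1) = (4·(-61.443917) − (-65.716840)) / 3 = -60.019609
R(3,2) = (16·(-60.019609) − (-60.187680)) / 15 = -60.008404

-60.0084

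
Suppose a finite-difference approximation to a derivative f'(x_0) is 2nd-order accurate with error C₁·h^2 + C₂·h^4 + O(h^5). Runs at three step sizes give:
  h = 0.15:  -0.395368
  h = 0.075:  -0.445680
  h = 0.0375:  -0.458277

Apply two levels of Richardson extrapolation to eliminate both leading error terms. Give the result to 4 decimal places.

-0.4625

First eliminate the h^2 term (factor 2^2 = 4):
  B₁ = (4·(-0.445680) − (-0.395368))/3 = -0.462451
  B₂ = (4·(-0.458277) − (-0.445680))/3 = -0.462476
Then eliminate the h^4 term (factor 2^4 = 16):
  (16·(-0.462476) − (-0.462451))/15 = -0.462478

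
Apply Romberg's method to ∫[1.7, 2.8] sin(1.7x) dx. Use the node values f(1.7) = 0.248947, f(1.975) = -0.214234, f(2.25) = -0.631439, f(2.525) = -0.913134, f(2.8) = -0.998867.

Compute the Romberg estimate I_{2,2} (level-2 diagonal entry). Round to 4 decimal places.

I_{0,0} (trapezoid, 1 panel, h=1.1000): -0.412456
I_{1,0} (trapezoid, 2 panels, h=0.5500): -0.553519
I_{2,0} (trapezoid, 4 panels, h=0.2750): -0.586786
I_{1,1} = -0.553519 + (-0.553519 − (-0.412456))/3 = -0.600540
I_{2,1} = -0.586786 + (-0.586786 − (-0.553519))/3 = -0.597875
I_{2,2} = -0.597875 + (-0.597875 − (-0.600540))/15 = -0.597697

-0.5977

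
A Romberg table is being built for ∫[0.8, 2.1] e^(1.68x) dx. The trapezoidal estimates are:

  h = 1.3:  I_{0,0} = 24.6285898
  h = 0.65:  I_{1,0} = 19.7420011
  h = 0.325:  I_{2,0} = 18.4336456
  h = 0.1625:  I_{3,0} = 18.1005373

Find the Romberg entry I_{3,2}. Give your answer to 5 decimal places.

Richardson extrapolation on the trapezoidal column (denominator 4−1=3):
I_{2,1} = (4·18.4336456 − 19.7420011) / 3 = 17.9975271
I_{3,1} = (4·18.1005373 − 18.4336456) / 3 = 17.9895012
I_{3,2} = 17.9895012 + (17.9895012 − 17.9975271)/15 = 17.9889661
(Column j=1 coincides with Simpson's rule on the same nodes.)

17.98897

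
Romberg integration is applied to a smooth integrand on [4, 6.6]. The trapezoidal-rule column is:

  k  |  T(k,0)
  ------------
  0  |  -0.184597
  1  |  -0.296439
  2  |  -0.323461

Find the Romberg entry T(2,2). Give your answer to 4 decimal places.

T(1,1) = (4·(-0.296439) − (-0.184597)) / 3 = -0.333720
T(2,1) = -0.323461 + (-0.323461 − (-0.296439))/3 = -0.332468
T(2,2) = (16·(-0.332468) − (-0.333720)) / 15 = -0.332385

-0.3324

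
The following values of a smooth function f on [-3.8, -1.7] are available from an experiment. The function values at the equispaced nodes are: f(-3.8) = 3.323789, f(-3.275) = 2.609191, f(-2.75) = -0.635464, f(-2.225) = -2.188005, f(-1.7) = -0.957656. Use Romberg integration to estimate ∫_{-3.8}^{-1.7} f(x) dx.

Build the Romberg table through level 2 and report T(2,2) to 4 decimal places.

T(0,0) (trapezoid, 1 panel, h=2.1000): 2.484440
T(1,0) (trapezoid, 2 panels, h=1.0500): 0.574983
T(2,0) (trapezoid, 4 panels, h=0.5250): 0.508614
T(1,1) = 0.574983 + (0.574983 − 2.484440)/3 = -0.061503
T(2,1) = 0.508614 + (0.508614 − 0.574983)/3 = 0.486491
T(2,2) = 0.486491 + (0.486491 − (-0.061503))/15 = 0.523024

0.5230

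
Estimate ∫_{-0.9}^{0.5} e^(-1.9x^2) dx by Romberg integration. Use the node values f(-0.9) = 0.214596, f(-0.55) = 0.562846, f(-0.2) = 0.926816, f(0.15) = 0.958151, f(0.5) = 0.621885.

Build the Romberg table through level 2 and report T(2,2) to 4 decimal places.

T(0,0) (trapezoid, 1 panel, h=1.4000): 0.585537
T(1,0) (trapezoid, 2 panels, h=0.7000): 0.941540
T(2,0) (trapezoid, 4 panels, h=0.3500): 1.003119
T(1,1) = 0.941540 + (0.941540 − 0.585537)/3 = 1.060208
T(2,1) = 1.003119 + (1.003119 − 0.941540)/3 = 1.023645
T(2,2) = 1.023645 + (1.023645 − 1.060208)/15 = 1.021207

1.0212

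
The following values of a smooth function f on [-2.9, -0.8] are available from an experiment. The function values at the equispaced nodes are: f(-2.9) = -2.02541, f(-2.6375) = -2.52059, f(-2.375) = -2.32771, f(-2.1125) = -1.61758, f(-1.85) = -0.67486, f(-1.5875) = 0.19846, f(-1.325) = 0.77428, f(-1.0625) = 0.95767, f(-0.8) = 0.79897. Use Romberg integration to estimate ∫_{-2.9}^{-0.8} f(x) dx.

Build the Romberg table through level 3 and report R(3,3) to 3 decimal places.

-1.541

R(0,0) (trapezoid, 1 panel, h=2.1000): -1.28776
R(1,0) (trapezoid, 2 panels, h=1.0500): -1.35248
R(2,0) (trapezoid, 4 panels, h=0.5250): -1.49179
R(3,0) (trapezoid, 8 panels, h=0.2625): -1.52868
R(1,1) = -1.35248 + (-1.35248 − (-1.28776))/3 = -1.37405
R(2,1) = -1.49179 + (-1.49179 − (-1.35248))/3 = -1.53823
R(3,1) = -1.52868 + (-1.52868 − (-1.49179))/3 = -1.54098
R(2,2) = -1.53823 + (-1.53823 − (-1.37405))/15 = -1.54918
R(3,2) = -1.54098 + (-1.54098 − (-1.53823))/15 = -1.54116
R(3,3) = -1.54116 + (-1.54116 − (-1.54918))/63 = -1.54103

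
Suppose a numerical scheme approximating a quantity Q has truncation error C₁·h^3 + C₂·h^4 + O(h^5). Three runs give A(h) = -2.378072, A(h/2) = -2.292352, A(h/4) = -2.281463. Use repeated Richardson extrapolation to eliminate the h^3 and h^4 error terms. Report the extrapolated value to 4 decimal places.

First eliminate the h^3 term (factor 2^3 = 8):
  B₁ = (8·(-2.292352) − (-2.378072))/7 = -2.280106
  B₂ = (8·(-2.281463) − (-2.292352))/7 = -2.279907
Then eliminate the h^4 term (factor 2^4 = 16):
  (16·(-2.279907) − (-2.280106))/15 = -2.279894

-2.2799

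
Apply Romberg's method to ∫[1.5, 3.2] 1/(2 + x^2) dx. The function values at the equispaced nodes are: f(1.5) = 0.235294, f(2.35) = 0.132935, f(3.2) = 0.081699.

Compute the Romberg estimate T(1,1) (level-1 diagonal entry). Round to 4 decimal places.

0.2405

T(0,0) (trapezoid, 1 panel, h=1.7000): 0.269444
T(1,0) (trapezoid, 2 panels, h=0.8500): 0.247717
T(1,1) = 0.247717 + (0.247717 − 0.269444)/3 = 0.240475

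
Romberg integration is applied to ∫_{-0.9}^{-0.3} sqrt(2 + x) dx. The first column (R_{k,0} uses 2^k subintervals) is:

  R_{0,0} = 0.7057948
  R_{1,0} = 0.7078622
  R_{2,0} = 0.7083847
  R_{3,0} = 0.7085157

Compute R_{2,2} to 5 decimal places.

Richardson extrapolation on the trapezoidal column (denominator 4−1=3):
R_{1,1} = (4·0.7078622 − 0.7057948) / 3 = 0.7085513
R_{2,1} = (4·0.7083847 − 0.7078622) / 3 = 0.7085589
R_{2,2} = 0.7085589 + (0.7085589 − 0.7085513)/15 = 0.7085594

0.70856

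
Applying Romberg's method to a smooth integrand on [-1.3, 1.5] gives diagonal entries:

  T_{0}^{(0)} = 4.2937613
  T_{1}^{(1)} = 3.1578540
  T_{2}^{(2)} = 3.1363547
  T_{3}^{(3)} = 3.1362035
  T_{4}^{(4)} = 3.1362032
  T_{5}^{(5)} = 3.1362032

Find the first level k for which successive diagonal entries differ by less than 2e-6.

|T_{1}^{(1)} − T_{0}^{(0)}| = 1.1359073 ≥ 2e-6
|T_{2}^{(2)} − T_{1}^{(1)}| = 0.0214993 ≥ 2e-6
|T_{3}^{(3)} − T_{2}^{(2)}| = 0.0001512 ≥ 2e-6
|T_{4}^{(4)} − T_{3}^{(3)}| = 0.0000003 < 2e-6

k = 4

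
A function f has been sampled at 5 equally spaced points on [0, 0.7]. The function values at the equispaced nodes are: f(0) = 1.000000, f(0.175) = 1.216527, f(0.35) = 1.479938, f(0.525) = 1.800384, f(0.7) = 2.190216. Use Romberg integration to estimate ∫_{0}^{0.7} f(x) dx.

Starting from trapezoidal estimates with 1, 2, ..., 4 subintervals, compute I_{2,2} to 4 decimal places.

I_{0,0} (trapezoid, 1 panel, h=0.7000): 1.116576
I_{1,0} (trapezoid, 2 panels, h=0.3500): 1.076266
I_{2,0} (trapezoid, 4 panels, h=0.1750): 1.066092
I_{1,1} = 1.076266 + (1.076266 − 1.116576)/3 = 1.062829
I_{2,1} = 1.066092 + (1.066092 − 1.076266)/3 = 1.062701
I_{2,2} = 1.062701 + (1.062701 − 1.062829)/15 = 1.062692

1.0627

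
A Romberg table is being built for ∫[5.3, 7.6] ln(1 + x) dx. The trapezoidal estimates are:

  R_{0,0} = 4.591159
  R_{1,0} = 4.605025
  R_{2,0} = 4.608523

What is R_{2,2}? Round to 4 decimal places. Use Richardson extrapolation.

4.6097

R_{1,1} = (4·4.605025 − 4.591159) / 3 = 4.609647
R_{2,1} = (4·4.608523 − 4.605025) / 3 = 4.609689
R_{2,2} = 4.609689 + (4.609689 − 4.609647)/15 = 4.609692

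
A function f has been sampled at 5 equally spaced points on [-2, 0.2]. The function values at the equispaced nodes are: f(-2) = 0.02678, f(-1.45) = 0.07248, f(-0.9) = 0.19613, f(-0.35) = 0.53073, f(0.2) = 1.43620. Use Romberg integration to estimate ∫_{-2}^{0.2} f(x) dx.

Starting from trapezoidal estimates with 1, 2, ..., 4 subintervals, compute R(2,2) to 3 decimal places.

R(0,0) (trapezoid, 1 panel, h=2.2000): 1.60928
R(1,0) (trapezoid, 2 panels, h=1.1000): 1.02038
R(2,0) (trapezoid, 4 panels, h=0.5500): 0.84196
R(1,1) = 1.02038 + (1.02038 − 1.60928)/3 = 0.82408
R(2,1) = 0.84196 + (0.84196 − 1.02038)/3 = 0.78249
R(2,2) = 0.78249 + (0.78249 − 0.82408)/15 = 0.77972

0.780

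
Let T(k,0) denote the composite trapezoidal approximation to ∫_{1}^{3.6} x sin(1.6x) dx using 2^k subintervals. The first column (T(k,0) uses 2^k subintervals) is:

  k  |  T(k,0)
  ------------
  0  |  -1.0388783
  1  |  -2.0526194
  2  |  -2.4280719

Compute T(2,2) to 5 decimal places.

Richardson extrapolation on the trapezoidal column (denominator 4−1=3):
T(1,1) = (4·(-2.0526194) − (-1.0388783)) / 3 = -2.3905331
T(2,1) = (4·(-2.4280719) − (-2.0526194)) / 3 = -2.5532227
T(2,2) = -2.5532227 + (-2.5532227 − (-2.3905331))/15 = -2.5640687

-2.56407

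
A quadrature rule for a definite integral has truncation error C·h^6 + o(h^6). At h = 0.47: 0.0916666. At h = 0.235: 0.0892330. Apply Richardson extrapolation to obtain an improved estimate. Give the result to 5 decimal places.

0.08919

The leading error scales as h^6; refining by a factor of 2 reduces it by 2^6 = 64.
Extrapolated value = (64·A(h/2) − A(h)) / (64 − 1)
= (64·0.0892330 − 0.0916666) / 63
= 5.6192454 / 63 = 0.0891944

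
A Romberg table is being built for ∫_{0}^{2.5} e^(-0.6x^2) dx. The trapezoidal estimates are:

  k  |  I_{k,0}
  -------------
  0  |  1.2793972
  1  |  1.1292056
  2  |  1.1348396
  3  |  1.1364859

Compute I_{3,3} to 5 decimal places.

1.13700

I_{1,1} = (4·1.1292056 − 1.2793972) / 3 = 1.0791417
I_{2,1} = 1.1348396 + (1.1348396 − 1.1292056)/3 = 1.1367176
I_{3,1} = 1.1364859 + (1.1364859 − 1.1348396)/3 = 1.1370347
I_{2,2} = 1.1367176 + (1.1367176 − 1.0791417)/15 = 1.1405560
I_{3,2} = 1.1370347 + (1.1370347 − 1.1367176)/15 = 1.1370558
I_{3,3} = (64·1.1370558 − 1.1405560) / 63 = 1.1370002
(Column j=1 coincides with Simpson's rule on the same nodes.)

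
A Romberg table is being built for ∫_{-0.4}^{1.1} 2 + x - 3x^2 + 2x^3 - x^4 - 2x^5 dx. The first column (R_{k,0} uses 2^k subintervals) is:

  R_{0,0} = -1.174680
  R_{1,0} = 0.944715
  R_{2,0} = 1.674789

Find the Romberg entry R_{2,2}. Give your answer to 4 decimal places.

1.9359

R_{1,1} = 0.944715 + (0.944715 − (-1.174680))/3 = 1.651180
R_{2,1} = 1.674789 + (1.674789 − 0.944715)/3 = 1.918147
R_{2,2} = 1.918147 + (1.918147 − 1.651180)/15 = 1.935945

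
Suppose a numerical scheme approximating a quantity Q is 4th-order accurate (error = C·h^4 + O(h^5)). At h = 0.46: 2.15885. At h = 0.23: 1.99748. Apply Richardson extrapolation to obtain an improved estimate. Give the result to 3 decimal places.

Extrapolated value = (16·A(h/2) − A(h)) / (16 − 1)
= (16·1.99748 − 2.15885) / 15
= 29.80083 / 15 = 1.98672

1.987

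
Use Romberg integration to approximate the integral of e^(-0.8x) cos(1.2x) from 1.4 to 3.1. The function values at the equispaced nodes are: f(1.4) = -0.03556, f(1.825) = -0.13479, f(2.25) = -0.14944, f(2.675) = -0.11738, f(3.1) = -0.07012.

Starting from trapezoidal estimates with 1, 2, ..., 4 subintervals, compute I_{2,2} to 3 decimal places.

I_{0,0} (trapezoid, 1 panel, h=1.7000): -0.08983
I_{1,0} (trapezoid, 2 panels, h=0.8500): -0.17194
I_{2,0} (trapezoid, 4 panels, h=0.4250): -0.19314
I_{1,1} = -0.17194 + (-0.17194 − (-0.08983))/3 = -0.19931
I_{2,1} = -0.19314 + (-0.19314 − (-0.17194))/3 = -0.20021
I_{2,2} = -0.20021 + (-0.20021 − (-0.19931))/15 = -0.20027

-0.200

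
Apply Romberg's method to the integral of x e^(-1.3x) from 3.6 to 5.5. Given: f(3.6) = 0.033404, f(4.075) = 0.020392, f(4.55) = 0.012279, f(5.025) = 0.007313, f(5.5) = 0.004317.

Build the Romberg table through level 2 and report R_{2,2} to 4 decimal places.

R_{0,0} (trapezoid, 1 panel, h=1.9000): 0.035835
R_{1,0} (trapezoid, 2 panels, h=0.9500): 0.029583
R_{2,0} (trapezoid, 4 panels, h=0.4750): 0.027951
R_{1,1} = 0.029583 + (0.029583 − 0.035835)/3 = 0.027499
R_{2,1} = 0.027951 + (0.027951 − 0.029583)/3 = 0.027407
R_{2,2} = 0.027407 + (0.027407 − 0.027499)/15 = 0.027401

0.0274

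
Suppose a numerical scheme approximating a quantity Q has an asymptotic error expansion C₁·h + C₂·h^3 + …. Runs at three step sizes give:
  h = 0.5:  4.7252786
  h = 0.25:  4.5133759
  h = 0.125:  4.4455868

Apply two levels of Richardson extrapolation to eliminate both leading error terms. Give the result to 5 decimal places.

First eliminate the h term (factor 2^1 = 2):
  B₁ = (2·4.5133759 − 4.7252786)/1 = 4.3014732
  B₂ = (2·4.4455868 − 4.5133759)/1 = 4.3777977
Then eliminate the h^3 term (factor 2^3 = 8):
  (8·4.3777977 − 4.3014732)/7 = 4.3887012

4.38870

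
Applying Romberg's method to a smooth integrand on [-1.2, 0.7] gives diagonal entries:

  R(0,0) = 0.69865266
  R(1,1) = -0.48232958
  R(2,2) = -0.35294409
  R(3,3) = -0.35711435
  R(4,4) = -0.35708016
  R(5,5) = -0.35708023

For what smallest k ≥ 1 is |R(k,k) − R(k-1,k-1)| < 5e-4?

k = 4

|R(1,1) − R(0,0)| = 1.18098224 ≥ 5e-4
|R(2,2) − R(1,1)| = 0.12938549 ≥ 5e-4
|R(3,3) − R(2,2)| = 0.00417026 ≥ 5e-4
|R(4,4) − R(3,3)| = 0.00003419 < 5e-4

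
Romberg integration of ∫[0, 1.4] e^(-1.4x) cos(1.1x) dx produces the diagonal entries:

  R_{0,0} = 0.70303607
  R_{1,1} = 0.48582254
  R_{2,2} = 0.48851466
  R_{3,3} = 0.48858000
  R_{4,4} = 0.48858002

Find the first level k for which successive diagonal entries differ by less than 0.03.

k = 2

|R_{1,1} − R_{0,0}| = 0.21721353 ≥ 0.03
|R_{2,2} − R_{1,1}| = 0.00269212 < 0.03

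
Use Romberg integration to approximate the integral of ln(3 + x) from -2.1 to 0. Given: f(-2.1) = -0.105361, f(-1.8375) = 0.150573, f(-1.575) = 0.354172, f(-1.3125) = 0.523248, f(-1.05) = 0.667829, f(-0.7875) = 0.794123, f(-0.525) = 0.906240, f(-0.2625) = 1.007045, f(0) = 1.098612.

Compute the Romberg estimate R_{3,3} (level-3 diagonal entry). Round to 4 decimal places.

R_{0,0} (trapezoid, 1 panel, h=2.1000): 1.042914
R_{1,0} (trapezoid, 2 panels, h=1.0500): 1.222677
R_{2,0} (trapezoid, 4 panels, h=0.5250): 1.273055
R_{3,0} (trapezoid, 8 panels, h=0.2625): 1.286212
R_{1,1} = 1.222677 + (1.222677 − 1.042914)/3 = 1.282598
R_{2,1} = 1.273055 + (1.273055 − 1.222677)/3 = 1.289848
R_{3,1} = 1.286212 + (1.286212 − 1.273055)/3 = 1.290598
R_{2,2} = 1.289848 + (1.289848 − 1.282598)/15 = 1.290331
R_{3,2} = 1.290598 + (1.290598 − 1.289848)/15 = 1.290648
R_{3,3} = 1.290648 + (1.290648 − 1.290331)/63 = 1.290653

1.2907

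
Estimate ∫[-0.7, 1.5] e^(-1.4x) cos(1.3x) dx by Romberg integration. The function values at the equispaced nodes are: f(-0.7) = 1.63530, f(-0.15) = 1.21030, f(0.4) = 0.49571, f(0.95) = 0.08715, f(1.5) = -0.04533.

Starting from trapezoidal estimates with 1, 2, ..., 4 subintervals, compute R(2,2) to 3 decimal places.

1.432

R(0,0) (trapezoid, 1 panel, h=2.2000): 1.74897
R(1,0) (trapezoid, 2 panels, h=1.1000): 1.41976
R(2,0) (trapezoid, 4 panels, h=0.5500): 1.42348
R(1,1) = 1.41976 + (1.41976 − 1.74897)/3 = 1.31002
R(2,1) = 1.42348 + (1.42348 − 1.41976)/3 = 1.42472
R(2,2) = 1.42472 + (1.42472 − 1.31002)/15 = 1.43237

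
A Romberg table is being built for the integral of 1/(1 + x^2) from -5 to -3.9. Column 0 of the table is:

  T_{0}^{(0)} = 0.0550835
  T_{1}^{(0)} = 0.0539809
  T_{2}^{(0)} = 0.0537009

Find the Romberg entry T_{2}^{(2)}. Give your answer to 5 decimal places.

Richardson extrapolation on the trapezoidal column (denominator 4−1=3):
T_{1}^{(1)} = (4·0.0539809 − 0.0550835) / 3 = 0.0536134
T_{2}^{(1)} = (4·0.0537009 − 0.0539809) / 3 = 0.0536076
T_{2}^{(2)} = 0.0536076 + (0.0536076 − 0.0536134)/15 = 0.0536072

0.05361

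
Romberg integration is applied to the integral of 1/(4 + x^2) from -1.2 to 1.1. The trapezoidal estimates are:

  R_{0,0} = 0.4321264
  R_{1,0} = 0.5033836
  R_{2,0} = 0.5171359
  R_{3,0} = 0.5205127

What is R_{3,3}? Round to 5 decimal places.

Richardson extrapolation on the trapezoidal column (denominator 4−1=3):
R_{1,1} = 0.5033836 + (0.5033836 − 0.4321264)/3 = 0.5271360
R_{2,1} = 0.5171359 + (0.5171359 − 0.5033836)/3 = 0.5217200
R_{3,1} = (4·0.5205127 − 0.5171359) / 3 = 0.5216383
R_{2,2} = 0.5217200 + (0.5217200 − 0.5271360)/15 = 0.5213589
R_{3,2} = (16·0.5216383 − 0.5217200) / 15 = 0.5216329
R_{3,3} = 0.5216329 + (0.5216329 − 0.5213589)/63 = 0.5216372

0.52164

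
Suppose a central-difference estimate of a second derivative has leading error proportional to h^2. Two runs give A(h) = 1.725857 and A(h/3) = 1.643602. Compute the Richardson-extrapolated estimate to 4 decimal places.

The leading error scales as h^2; refining by a factor of 3 reduces it by 3^2 = 9.
Extrapolated value = (9·A(h/3) − A(h)) / (9 − 1)
= (9·1.643602 − 1.725857) / 8
= 13.066561 / 8 = 1.633320

1.6333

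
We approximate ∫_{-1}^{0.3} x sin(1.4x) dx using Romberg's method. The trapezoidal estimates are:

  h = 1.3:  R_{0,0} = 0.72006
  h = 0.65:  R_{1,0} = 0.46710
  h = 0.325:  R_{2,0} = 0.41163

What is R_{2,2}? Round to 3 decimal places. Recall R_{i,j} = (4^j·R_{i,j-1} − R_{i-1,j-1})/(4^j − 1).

0.394

Richardson extrapolation on the trapezoidal column (denominator 4−1=3):
R_{1,1} = (4·0.46710 − 0.72006) / 3 = 0.38278
R_{2,1} = 0.41163 + (0.41163 − 0.46710)/3 = 0.39314
R_{2,2} = (16·0.39314 − 0.38278) / 15 = 0.39383
(Column j=1 coincides with Simpson's rule on the same nodes.)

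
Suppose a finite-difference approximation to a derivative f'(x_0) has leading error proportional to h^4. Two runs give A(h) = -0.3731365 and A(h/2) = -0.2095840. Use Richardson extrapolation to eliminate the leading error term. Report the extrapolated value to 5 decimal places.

The leading error scales as h^4; refining by a factor of 2 reduces it by 2^4 = 16.
Extrapolated value = (16·A(h/2) − A(h)) / (16 − 1)
= (16·(-0.2095840) − (-0.3731365)) / 15
= -2.9802075 / 15 = -0.1986805

-0.19868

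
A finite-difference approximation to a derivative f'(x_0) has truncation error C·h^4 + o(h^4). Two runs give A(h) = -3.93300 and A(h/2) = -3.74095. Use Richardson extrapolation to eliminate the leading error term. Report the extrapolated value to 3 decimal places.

The leading error scales as h^4; refining by a factor of 2 reduces it by 2^4 = 16.
Extrapolated value = (16·A(h/2) − A(h)) / (16 − 1)
= (16·(-3.74095) − (-3.93300)) / 15
= -55.92220 / 15 = -3.72815

-3.728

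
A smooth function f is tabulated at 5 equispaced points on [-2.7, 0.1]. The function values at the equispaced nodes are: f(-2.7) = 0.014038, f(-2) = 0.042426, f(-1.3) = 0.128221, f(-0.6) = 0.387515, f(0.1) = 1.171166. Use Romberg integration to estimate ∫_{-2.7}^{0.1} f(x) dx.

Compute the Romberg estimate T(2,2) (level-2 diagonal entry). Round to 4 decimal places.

0.7340

T(0,0) (trapezoid, 1 panel, h=2.8000): 1.659286
T(1,0) (trapezoid, 2 panels, h=1.4000): 1.009152
T(2,0) (trapezoid, 4 panels, h=0.7000): 0.805535
T(1,1) = 1.009152 + (1.009152 − 1.659286)/3 = 0.792441
T(2,1) = 0.805535 + (0.805535 − 1.009152)/3 = 0.737663
T(2,2) = 0.737663 + (0.737663 − 0.792441)/15 = 0.734011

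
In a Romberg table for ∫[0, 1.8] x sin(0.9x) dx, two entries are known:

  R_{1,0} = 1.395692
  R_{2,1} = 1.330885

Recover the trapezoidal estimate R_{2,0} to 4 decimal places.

From R_{2,1} = (4·R_{2,0} − R_{1,0})/3, solve for R_{2,0}:
4·R_{2,0} = 3·1.330885 + 1.395692 = 5.388347
R_{2,0} = 1.347087

1.3471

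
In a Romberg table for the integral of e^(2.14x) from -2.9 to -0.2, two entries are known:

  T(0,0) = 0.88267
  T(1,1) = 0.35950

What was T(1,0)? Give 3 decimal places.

0.490

From T(1,1) = (4·T(1,0) − T(0,0))/3, solve for T(1,0):
4·T(1,0) = 3·0.35950 + 0.88267 = 1.96117
T(1,0) = 0.49029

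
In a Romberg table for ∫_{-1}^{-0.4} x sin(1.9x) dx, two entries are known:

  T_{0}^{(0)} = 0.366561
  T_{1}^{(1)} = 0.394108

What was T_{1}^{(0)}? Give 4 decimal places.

0.3872

From T_{1}^{(1)} = (4·T_{1}^{(0)} − T_{0}^{(0)})/3, solve for T_{1}^{(0)}:
4·T_{1}^{(0)} = 3·0.394108 + 0.366561 = 1.548885
T_{1}^{(0)} = 0.387221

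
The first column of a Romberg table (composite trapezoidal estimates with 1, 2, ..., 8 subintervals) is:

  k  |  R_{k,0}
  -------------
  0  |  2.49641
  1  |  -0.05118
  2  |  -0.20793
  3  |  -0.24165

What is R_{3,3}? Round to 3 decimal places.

Richardson extrapolation on the trapezoidal column (denominator 4−1=3):
R_{1,1} = (4·(-0.05118) − 2.49641) / 3 = -0.90038
R_{2,1} = -0.20793 + (-0.20793 − (-0.05118))/3 = -0.26018
R_{3,1} = -0.24165 + (-0.24165 − (-0.20793))/3 = -0.25289
R_{2,2} = -0.26018 + (-0.26018 − (-0.90038))/15 = -0.21750
R_{3,2} = (16·(-0.25289) − (-0.26018)) / 15 = -0.25240
R_{3,3} = -0.25240 + (-0.25240 − (-0.21750))/63 = -0.25295

-0.253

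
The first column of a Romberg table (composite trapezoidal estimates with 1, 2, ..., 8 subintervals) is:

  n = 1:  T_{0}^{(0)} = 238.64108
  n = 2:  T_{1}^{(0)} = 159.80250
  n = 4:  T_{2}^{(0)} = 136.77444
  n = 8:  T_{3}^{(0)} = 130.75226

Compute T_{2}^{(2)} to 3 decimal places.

128.803

Richardson extrapolation on the trapezoidal column (denominator 4−1=3):
T_{1}^{(1)} = (4·159.80250 − 238.64108) / 3 = 133.52297
T_{2}^{(1)} = 136.77444 + (136.77444 − 159.80250)/3 = 129.09842
T_{2}^{(2)} = (16·129.09842 − 133.52297) / 15 = 128.80345
(Column j=1 coincides with Simpson's rule on the same nodes.)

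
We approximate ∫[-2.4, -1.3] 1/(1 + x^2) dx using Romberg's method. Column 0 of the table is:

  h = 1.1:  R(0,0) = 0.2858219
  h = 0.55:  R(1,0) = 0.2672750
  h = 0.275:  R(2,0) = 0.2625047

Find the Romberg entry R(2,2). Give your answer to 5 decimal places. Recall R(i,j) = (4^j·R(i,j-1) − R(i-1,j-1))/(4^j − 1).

R(1,1) = (4·0.2672750 − 0.2858219) / 3 = 0.2610927
R(2,1) = 0.2625047 + (0.2625047 − 0.2672750)/3 = 0.2609146
R(2,2) = (16·0.2609146 − 0.2610927) / 15 = 0.2609027

0.26090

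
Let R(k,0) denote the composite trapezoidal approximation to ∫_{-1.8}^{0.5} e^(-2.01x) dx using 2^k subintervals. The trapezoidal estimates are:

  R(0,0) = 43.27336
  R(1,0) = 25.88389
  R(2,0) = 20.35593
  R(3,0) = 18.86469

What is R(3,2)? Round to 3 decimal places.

18.358

R(2,1) = (4·20.35593 − 25.88389) / 3 = 18.51328
R(3,1) = (4·18.86469 − 20.35593) / 3 = 18.36761
R(3,2) = 18.36761 + (18.36761 − 18.51328)/15 = 18.35790
(Column j=1 coincides with Simpson's rule on the same nodes.)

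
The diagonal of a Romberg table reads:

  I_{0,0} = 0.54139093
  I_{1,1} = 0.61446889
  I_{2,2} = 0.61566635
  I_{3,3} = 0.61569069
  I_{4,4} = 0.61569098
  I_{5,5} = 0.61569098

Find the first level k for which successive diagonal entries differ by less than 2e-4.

k = 3

|I_{1,1} − I_{0,0}| = 0.07307796 ≥ 2e-4
|I_{2,2} − I_{1,1}| = 0.00119746 ≥ 2e-4
|I_{3,3} − I_{2,2}| = 0.00002434 < 2e-4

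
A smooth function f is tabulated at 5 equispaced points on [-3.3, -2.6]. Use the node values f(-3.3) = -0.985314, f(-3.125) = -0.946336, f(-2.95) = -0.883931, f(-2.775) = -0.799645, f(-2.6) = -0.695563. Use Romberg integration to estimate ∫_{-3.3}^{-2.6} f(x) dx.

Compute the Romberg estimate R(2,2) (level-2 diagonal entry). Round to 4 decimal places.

R(0,0) (trapezoid, 1 panel, h=0.7000): -0.588307
R(1,0) (trapezoid, 2 panels, h=0.3500): -0.603529
R(2,0) (trapezoid, 4 panels, h=0.1750): -0.607311
R(1,1) = -0.603529 + (-0.603529 − (-0.588307))/3 = -0.608603
R(2,1) = -0.607311 + (-0.607311 − (-0.603529))/3 = -0.608572
R(2,2) = -0.608572 + (-0.608572 − (-0.608603))/15 = -0.608570

-0.6086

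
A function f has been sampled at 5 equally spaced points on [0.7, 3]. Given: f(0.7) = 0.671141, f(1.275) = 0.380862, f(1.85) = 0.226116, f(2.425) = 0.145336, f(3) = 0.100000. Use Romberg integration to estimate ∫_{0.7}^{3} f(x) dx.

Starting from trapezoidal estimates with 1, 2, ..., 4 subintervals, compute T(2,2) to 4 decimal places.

0.6376

T(0,0) (trapezoid, 1 panel, h=2.3000): 0.886812
T(1,0) (trapezoid, 2 panels, h=1.1500): 0.703439
T(2,0) (trapezoid, 4 panels, h=0.5750): 0.654284
T(1,1) = 0.703439 + (0.703439 − 0.886812)/3 = 0.642315
T(2,1) = 0.654284 + (0.654284 − 0.703439)/3 = 0.637899
T(2,2) = 0.637899 + (0.637899 − 0.642315)/15 = 0.637605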